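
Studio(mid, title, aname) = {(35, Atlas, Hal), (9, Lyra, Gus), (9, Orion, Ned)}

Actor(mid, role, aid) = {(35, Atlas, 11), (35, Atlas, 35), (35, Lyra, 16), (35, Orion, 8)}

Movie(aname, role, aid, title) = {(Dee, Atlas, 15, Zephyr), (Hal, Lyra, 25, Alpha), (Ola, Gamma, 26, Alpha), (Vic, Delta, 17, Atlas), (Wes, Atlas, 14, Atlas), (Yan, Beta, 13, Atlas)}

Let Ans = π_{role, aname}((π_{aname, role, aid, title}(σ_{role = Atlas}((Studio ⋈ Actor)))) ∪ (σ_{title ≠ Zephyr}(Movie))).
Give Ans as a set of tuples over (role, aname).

{(Atlas, Hal), (Atlas, Wes), (Beta, Yan), (Delta, Vic), (Gamma, Ola), (Lyra, Hal)}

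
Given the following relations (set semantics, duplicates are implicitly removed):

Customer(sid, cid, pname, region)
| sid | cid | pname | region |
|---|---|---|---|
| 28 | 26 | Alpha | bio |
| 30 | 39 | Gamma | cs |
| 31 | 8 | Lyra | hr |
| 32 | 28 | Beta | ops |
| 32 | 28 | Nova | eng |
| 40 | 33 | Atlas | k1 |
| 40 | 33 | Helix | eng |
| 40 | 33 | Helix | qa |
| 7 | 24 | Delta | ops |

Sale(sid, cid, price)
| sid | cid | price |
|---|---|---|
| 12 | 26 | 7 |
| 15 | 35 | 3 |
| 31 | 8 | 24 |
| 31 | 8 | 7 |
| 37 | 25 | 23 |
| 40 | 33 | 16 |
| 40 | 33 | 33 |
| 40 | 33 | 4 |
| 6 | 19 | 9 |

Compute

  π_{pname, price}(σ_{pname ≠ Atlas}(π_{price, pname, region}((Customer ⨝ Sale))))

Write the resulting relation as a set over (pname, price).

Joining Customer and Sale on sid, cid yields {(31, 8, Lyra, hr, 24), (31, 8, Lyra, hr, 7), (40, 33, Atlas, k1, 16), (40, 33, Atlas, k1, 33), (40, 33, Atlas, k1, 4), (40, 33, Helix, eng, 16), (40, 33, Helix, eng, 33), (40, 33, Helix, eng, 4), (40, 33, Helix, qa, 16), (40, 33, Helix, qa, 33), (40, 33, Helix, qa, 4)}.
Keep only column(s) price, pname, region: {(16, Atlas, k1), (16, Helix, eng), (16, Helix, qa), (24, Lyra, hr), (33, Atlas, k1), (33, Helix, eng), (33, Helix, qa), (4, Atlas, k1), (4, Helix, eng), (4, Helix, qa), (7, Lyra, hr)}
Filtering on pname ≠ Atlas leaves {(16, Helix, eng), (16, Helix, qa), (24, Lyra, hr), (33, Helix, eng), (33, Helix, qa), (4, Helix, eng), (4, Helix, qa), (7, Lyra, hr)}.
Keep only column(s) pname, price (3 duplicate(s) eliminated): {(Helix, 16), (Helix, 33), (Helix, 4), (Lyra, 24), (Lyra, 7)}

{(Helix, 16), (Helix, 33), (Helix, 4), (Lyra, 24), (Lyra, 7)}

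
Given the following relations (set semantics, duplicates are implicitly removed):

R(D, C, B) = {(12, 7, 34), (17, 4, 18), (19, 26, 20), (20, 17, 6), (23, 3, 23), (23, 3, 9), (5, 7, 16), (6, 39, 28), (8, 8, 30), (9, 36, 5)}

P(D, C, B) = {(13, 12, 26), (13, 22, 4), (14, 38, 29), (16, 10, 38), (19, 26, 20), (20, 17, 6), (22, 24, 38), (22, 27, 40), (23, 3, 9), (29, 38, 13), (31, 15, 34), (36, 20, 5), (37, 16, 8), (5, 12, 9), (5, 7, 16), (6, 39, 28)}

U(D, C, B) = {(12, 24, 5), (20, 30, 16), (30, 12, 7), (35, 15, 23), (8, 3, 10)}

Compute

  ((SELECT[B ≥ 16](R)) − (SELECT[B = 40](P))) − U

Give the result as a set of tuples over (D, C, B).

{(12, 7, 34), (17, 4, 18), (19, 26, 20), (23, 3, 23), (5, 7, 16), (6, 39, 28), (8, 8, 30)}

σ[B ≥ 16]: keep tuples satisfying B ≥ 16 → {(12, 7, 34), (17, 4, 18), (19, 26, 20), (23, 3, 23), (5, 7, 16), (6, 39, 28), (8, 8, 30)}
σ[B = 40]: keep tuples satisfying B = 40 → {(22, 27, 40)}
Difference: {(12, 7, 34), (17, 4, 18), (19, 26, 20), (23, 3, 23), (5, 7, 16), (6, 39, 28), (8, 8, 30)} with {(22, 27, 40)} → {(12, 7, 34), (17, 4, 18), (19, 26, 20), (23, 3, 23), (5, 7, 16), (6, 39, 28), (8, 8, 30)}
Difference: {(12, 7, 34), (17, 4, 18), (19, 26, 20), (23, 3, 23), (5, 7, 16), (6, 39, 28), (8, 8, 30)} with {(12, 24, 5), (20, 30, 16), (30, 12, 7), (35, 15, 23), (8, 3, 10)} → {(12, 7, 34), (17, 4, 18), (19, 26, 20), (23, 3, 23), (5, 7, 16), (6, 39, 28), (8, 8, 30)}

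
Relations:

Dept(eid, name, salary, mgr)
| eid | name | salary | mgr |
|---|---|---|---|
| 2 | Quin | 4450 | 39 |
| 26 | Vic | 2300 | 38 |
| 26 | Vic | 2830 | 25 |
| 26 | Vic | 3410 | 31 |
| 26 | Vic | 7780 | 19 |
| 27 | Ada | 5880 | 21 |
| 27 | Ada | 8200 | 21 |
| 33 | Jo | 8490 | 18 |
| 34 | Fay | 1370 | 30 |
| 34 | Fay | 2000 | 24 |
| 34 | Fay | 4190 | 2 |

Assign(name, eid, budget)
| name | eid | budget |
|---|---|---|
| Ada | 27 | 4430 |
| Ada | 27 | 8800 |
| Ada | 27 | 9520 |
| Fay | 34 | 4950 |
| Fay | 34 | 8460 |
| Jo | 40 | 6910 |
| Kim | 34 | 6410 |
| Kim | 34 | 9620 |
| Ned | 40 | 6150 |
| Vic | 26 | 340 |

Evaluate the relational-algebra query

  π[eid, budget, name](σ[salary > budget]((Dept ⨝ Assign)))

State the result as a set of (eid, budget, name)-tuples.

Natural join on eid, name: {(26, Vic, 2300, 38, 340), (26, Vic, 2830, 25, 340), (26, Vic, 3410, 31, 340), (26, Vic, 7780, 19, 340), (27, Ada, 5880, 21, 4430), (27, Ada, 5880, 21, 8800), (27, Ada, 5880, 21, 9520), (27, Ada, 8200, 21, 4430), (27, Ada, 8200, 21, 8800), (27, Ada, 8200, 21, 9520), (34, Fay, 1370, 30, 4950), (34, Fay, 1370, 30, 8460), (34, Fay, 2000, 24, 4950), (34, Fay, 2000, 24, 8460), (34, Fay, 4190, 2, 4950), (34, Fay, 4190, 2, 8460)}
Selection salary > budget: {(26, Vic, 2300, 38, 340), (26, Vic, 2830, 25, 340), (26, Vic, 3410, 31, 340), (26, Vic, 7780, 19, 340), (27, Ada, 5880, 21, 4430), (27, Ada, 8200, 21, 4430)}
π_{eid, budget, name} gives {(26, 340, Vic), (27, 4430, Ada)} (4 duplicate(s) eliminated).

{(26, 340, Vic), (27, 4430, Ada)}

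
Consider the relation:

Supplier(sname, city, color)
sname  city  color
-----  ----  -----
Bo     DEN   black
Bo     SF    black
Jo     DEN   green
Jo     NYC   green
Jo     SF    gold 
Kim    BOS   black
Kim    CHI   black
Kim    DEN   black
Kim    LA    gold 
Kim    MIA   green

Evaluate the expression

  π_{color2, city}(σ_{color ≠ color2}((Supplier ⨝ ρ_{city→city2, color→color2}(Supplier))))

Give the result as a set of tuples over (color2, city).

ρ[city→city2, color→color2]: schema becomes (sname, city2, color2); tuples unchanged.
Joining Supplier and ρ_{city→city2, color→color2}(Supplier) on sname yields {(Bo, DEN, black, DEN, black), (Bo, DEN, black, SF, black), (Bo, SF, black, DEN, black), (Bo, SF, black, SF, black), (Jo, DEN, green, DEN, green), (Jo, DEN, green, NYC, green), (Jo, DEN, green, SF, gold), (Jo, NYC, green, DEN, green), (Jo, NYC, green, NYC, green), (Jo, NYC, green, SF, gold), (Jo, SF, gold, DEN, green), (Jo, SF, gold, NYC, green), (Jo, SF, gold, SF, gold), (Kim, BOS, black, BOS, black), (Kim, BOS, black, CHI, black), (Kim, BOS, black, DEN, black), (Kim, BOS, black, LA, gold), (Kim, BOS, black, MIA, green), (Kim, CHI, black, BOS, black), (Kim, CHI, black, CHI, black), (Kim, CHI, black, DEN, black), (Kim, CHI, black, LA, gold), (Kim, CHI, black, MIA, green), (Kim, DEN, black, BOS, black), (Kim, DEN, black, CHI, black), (Kim, DEN, black, DEN, black), (Kim, DEN, black, LA, gold), (Kim, DEN, black, MIA, green), (Kim, LA, gold, BOS, black), (Kim, LA, gold, CHI, black), (Kim, LA, gold, DEN, black), (Kim, LA, gold, LA, gold), (Kim, LA, gold, MIA, green), (Kim, MIA, green, BOS, black), (Kim, MIA, green, CHI, black), (Kim, MIA, green, DEN, black), (Kim, MIA, green, LA, gold), (Kim, MIA, green, MIA, green)}.
Apply σ_{color ≠ color2}; surviving tuples: {(Jo, DEN, green, SF, gold), (Jo, NYC, green, SF, gold), (Jo, SF, gold, DEN, green), (Jo, SF, gold, NYC, green), (Kim, BOS, black, LA, gold), (Kim, BOS, black, MIA, green), (Kim, CHI, black, LA, gold), (Kim, CHI, black, MIA, green), (Kim, DEN, black, LA, gold), (Kim, DEN, black, MIA, green), (Kim, LA, gold, BOS, black), (Kim, LA, gold, CHI, black), (Kim, LA, gold, DEN, black), (Kim, LA, gold, MIA, green), (Kim, MIA, green, BOS, black), (Kim, MIA, green, CHI, black), (Kim, MIA, green, DEN, black), (Kim, MIA, green, LA, gold)}
Keep only column(s) color2, city (6 duplicate(s) eliminated): {(black, LA), (black, MIA), (gold, BOS), (gold, CHI), (gold, DEN), (gold, MIA), (gold, NYC), (green, BOS), (green, CHI), (green, DEN), (green, LA), (green, SF)}

{(black, LA), (black, MIA), (gold, BOS), (gold, CHI), (gold, DEN), (gold, MIA), (gold, NYC), (green, BOS), (green, CHI), (green, DEN), (green, LA), (green, SF)}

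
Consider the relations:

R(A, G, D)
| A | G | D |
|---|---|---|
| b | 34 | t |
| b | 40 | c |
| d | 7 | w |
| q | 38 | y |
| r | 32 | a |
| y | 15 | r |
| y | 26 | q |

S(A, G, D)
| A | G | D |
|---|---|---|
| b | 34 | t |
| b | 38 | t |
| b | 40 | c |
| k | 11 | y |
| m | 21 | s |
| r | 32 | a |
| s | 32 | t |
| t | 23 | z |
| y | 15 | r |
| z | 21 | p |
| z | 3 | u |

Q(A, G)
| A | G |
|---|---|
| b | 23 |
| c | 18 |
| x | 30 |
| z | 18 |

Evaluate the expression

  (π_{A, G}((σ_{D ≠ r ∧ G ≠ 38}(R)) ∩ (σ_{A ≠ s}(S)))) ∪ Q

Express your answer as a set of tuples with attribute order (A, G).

σ[D ≠ r ∧ G ≠ 38]: keep tuples satisfying D ≠ r ∧ G ≠ 38 → {(b, 34, t), (b, 40, c), (d, 7, w), (r, 32, a), (y, 26, q)}
σ[A ≠ s]: keep tuples satisfying A ≠ s → {(b, 34, t), (b, 38, t), (b, 40, c), (k, 11, y), (m, 21, s), (r, 32, a), (t, 23, z), (y, 15, r), (z, 21, p), (z, 3, u)}
Taking the intersection: {(b, 34, t), (b, 40, c), (r, 32, a)}
π[A, G]: project onto (A, G) → {(b, 34), (b, 40), (r, 32)}
Taking the union: {(b, 23), (b, 34), (b, 40), (c, 18), (r, 32), (x, 30), (z, 18)}

{(b, 23), (b, 34), (b, 40), (c, 18), (r, 32), (x, 30), (z, 18)}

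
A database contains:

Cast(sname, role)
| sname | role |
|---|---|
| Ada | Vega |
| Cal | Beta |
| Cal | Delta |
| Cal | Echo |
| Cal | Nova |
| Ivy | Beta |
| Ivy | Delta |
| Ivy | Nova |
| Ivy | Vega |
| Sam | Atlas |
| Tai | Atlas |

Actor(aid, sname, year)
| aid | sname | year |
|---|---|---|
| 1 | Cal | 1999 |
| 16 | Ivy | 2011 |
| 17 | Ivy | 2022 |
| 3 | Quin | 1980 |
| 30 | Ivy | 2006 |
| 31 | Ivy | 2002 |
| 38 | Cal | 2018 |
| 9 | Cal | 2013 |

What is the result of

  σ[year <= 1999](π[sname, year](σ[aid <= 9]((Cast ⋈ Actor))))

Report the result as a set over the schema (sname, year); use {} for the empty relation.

Cast ⋈ Actor (natural join on sname): {(Cal, Beta, 1, 1999), (Cal, Beta, 38, 2018), (Cal, Beta, 9, 2013), (Cal, Delta, 1, 1999), (Cal, Delta, 38, 2018), (Cal, Delta, 9, 2013), (Cal, Echo, 1, 1999), (Cal, Echo, 38, 2018), (Cal, Echo, 9, 2013), (Cal, Nova, 1, 1999), (Cal, Nova, 38, 2018), (Cal, Nova, 9, 2013), (Ivy, Beta, 16, 2011), (Ivy, Beta, 17, 2022), (Ivy, Beta, 30, 2006), (Ivy, Beta, 31, 2002), (Ivy, Delta, 16, 2011), (Ivy, Delta, 17, 2022), (Ivy, Delta, 30, 2006), (Ivy, Delta, 31, 2002), (Ivy, Nova, 16, 2011), (Ivy, Nova, 17, 2022), (Ivy, Nova, 30, 2006), (Ivy, Nova, 31, 2002), (Ivy, Vega, 16, 2011), (Ivy, Vega, 17, 2022), (Ivy, Vega, 30, 2006), (Ivy, Vega, 31, 2002)}
Filtering on aid <= 9 leaves {(Cal, Beta, 1, 1999), (Cal, Beta, 9, 2013), (Cal, Delta, 1, 1999), (Cal, Delta, 9, 2013), (Cal, Echo, 1, 1999), (Cal, Echo, 9, 2013), (Cal, Nova, 1, 1999), (Cal, Nova, 9, 2013)}.
Keep only column(s) sname, year (6 duplicate(s) eliminated): {(Cal, 1999), (Cal, 2013)}
Filtering on year <= 1999 leaves {(Cal, 1999)}.

{(Cal, 1999)}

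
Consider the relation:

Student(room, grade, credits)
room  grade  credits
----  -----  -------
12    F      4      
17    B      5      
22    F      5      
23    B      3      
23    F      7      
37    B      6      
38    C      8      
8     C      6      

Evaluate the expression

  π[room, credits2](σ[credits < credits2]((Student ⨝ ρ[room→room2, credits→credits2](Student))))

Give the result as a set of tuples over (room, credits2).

ρ[room→room2, credits→credits2]: schema becomes (room2, grade, credits2); tuples unchanged.
Natural join on grade: {(12, F, 4, 12, 4), (12, F, 4, 22, 5), (12, F, 4, 23, 7), (17, B, 5, 17, 5), (17, B, 5, 23, 3), (17, B, 5, 37, 6), (22, F, 5, 12, 4), (22, F, 5, 22, 5), (22, F, 5, 23, 7), (23, B, 3, 17, 5), (23, B, 3, 23, 3), (23, B, 3, 37, 6), (23, F, 7, 12, 4), (23, F, 7, 22, 5), (23, F, 7, 23, 7), (37, B, 6, 17, 5), (37, B, 6, 23, 3), (37, B, 6, 37, 6), (38, C, 8, 38, 8), (38, C, 8, 8, 6), (8, C, 6, 38, 8), (8, C, 6, 8, 6)}
Selection credits < credits2: {(12, F, 4, 22, 5), (12, F, 4, 23, 7), (17, B, 5, 37, 6), (22, F, 5, 23, 7), (23, B, 3, 17, 5), (23, B, 3, 37, 6), (8, C, 6, 38, 8)}
π_{room, credits2} gives {(12, 5), (12, 7), (17, 6), (22, 7), (23, 5), (23, 6), (8, 8)}.

{(12, 5), (12, 7), (17, 6), (22, 7), (23, 5), (23, 6), (8, 8)}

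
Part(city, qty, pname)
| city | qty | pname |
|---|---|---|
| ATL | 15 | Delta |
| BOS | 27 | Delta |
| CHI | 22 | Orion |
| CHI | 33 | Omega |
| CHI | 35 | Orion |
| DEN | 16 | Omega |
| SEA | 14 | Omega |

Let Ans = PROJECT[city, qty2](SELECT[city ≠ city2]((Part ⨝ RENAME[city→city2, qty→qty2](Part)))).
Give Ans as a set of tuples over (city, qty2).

{(ATL, 27), (BOS, 15), (CHI, 14), (CHI, 16), (DEN, 14), (DEN, 33), (SEA, 16), (SEA, 33)}

ρ[city→city2, qty→qty2]: schema becomes (city2, qty2, pname); tuples unchanged.
Part ⋈ RENAME[city→city2, qty→qty2](Part) (natural join on pname): {(ATL, 15, Delta, ATL, 15), (ATL, 15, Delta, BOS, 27), (BOS, 27, Delta, ATL, 15), (BOS, 27, Delta, BOS, 27), (CHI, 22, Orion, CHI, 22), (CHI, 22, Orion, CHI, 35), (CHI, 33, Omega, CHI, 33), (CHI, 33, Omega, DEN, 16), (CHI, 33, Omega, SEA, 14), (CHI, 35, Orion, CHI, 22), (CHI, 35, Orion, CHI, 35), (DEN, 16, Omega, CHI, 33), (DEN, 16, Omega, DEN, 16), (DEN, 16, Omega, SEA, 14), (SEA, 14, Omega, CHI, 33), (SEA, 14, Omega, DEN, 16), (SEA, 14, Omega, SEA, 14)}
σ[city ≠ city2]: keep tuples satisfying city ≠ city2 → {(ATL, 15, Delta, BOS, 27), (BOS, 27, Delta, ATL, 15), (CHI, 33, Omega, DEN, 16), (CHI, 33, Omega, SEA, 14), (DEN, 16, Omega, CHI, 33), (DEN, 16, Omega, SEA, 14), (SEA, 14, Omega, CHI, 33), (SEA, 14, Omega, DEN, 16)}
Keep only column(s) city, qty2: {(ATL, 27), (BOS, 15), (CHI, 14), (CHI, 16), (DEN, 14), (DEN, 33), (SEA, 16), (SEA, 33)}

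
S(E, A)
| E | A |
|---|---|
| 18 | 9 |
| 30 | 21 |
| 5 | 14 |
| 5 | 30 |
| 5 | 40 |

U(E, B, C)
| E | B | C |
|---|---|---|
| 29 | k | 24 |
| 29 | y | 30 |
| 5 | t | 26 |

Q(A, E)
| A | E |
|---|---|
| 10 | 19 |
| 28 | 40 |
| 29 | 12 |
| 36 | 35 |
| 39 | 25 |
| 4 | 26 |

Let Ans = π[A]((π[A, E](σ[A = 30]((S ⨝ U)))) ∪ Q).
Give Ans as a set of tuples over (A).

{10, 28, 29, 30, 36, 39, 4}

Joining S and U on E yields {(5, 14, t, 26), (5, 30, t, 26), (5, 40, t, 26)}.
σ[A = 30]: keep tuples satisfying A = 30 → {(5, 30, t, 26)}
π_{A, E} gives {(30, 5)}.
Set union of the two operands is {(10, 19), (28, 40), (29, 12), (30, 5), (36, 35), (39, 25), (4, 26)}.
π_{A} gives {10, 28, 29, 30, 36, 39, 4}.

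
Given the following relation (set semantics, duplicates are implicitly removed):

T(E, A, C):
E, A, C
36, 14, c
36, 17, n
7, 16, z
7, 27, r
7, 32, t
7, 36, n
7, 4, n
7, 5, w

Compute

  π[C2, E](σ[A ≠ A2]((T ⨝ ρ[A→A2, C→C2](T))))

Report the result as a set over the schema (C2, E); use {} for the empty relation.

{(c, 36), (n, 36), (n, 7), (r, 7), (t, 7), (w, 7), (z, 7)}

ρ[A→A2, C→C2]: schema becomes (E, A2, C2); tuples unchanged.
Natural join on E: {(36, 14, c, 14, c), (36, 14, c, 17, n), (36, 17, n, 14, c), (36, 17, n, 17, n), (7, 16, z, 16, z), (7, 16, z, 27, r), (7, 16, z, 32, t), (7, 16, z, 36, n), (7, 16, z, 4, n), (7, 16, z, 5, w), (7, 27, r, 16, z), (7, 27, r, 27, r), (7, 27, r, 32, t), (7, 27, r, 36, n), (7, 27, r, 4, n), (7, 27, r, 5, w), (7, 32, t, 16, z), (7, 32, t, 27, r), (7, 32, t, 32, t), (7, 32, t, 36, n), (7, 32, t, 4, n), (7, 32, t, 5, w), (7, 36, n, 16, z), (7, 36, n, 27, r), (7, 36, n, 32, t), (7, 36, n, 36, n), (7, 36, n, 4, n), (7, 36, n, 5, w), (7, 4, n, 16, z), (7, 4, n, 27, r), (7, 4, n, 32, t), (7, 4, n, 36, n), (7, 4, n, 4, n), (7, 4, n, 5, w), (7, 5, w, 16, z), (7, 5, w, 27, r), (7, 5, w, 32, t), (7, 5, w, 36, n), (7, 5, w, 4, n), (7, 5, w, 5, w)}
Filtering on A ≠ A2 leaves {(36, 14, c, 17, n), (36, 17, n, 14, c), (7, 16, z, 27, r), (7, 16, z, 32, t), (7, 16, z, 36, n), (7, 16, z, 4, n), (7, 16, z, 5, w), (7, 27, r, 16, z), (7, 27, r, 32, t), (7, 27, r, 36, n), (7, 27, r, 4, n), (7, 27, r, 5, w), (7, 32, t, 16, z), (7, 32, t, 27, r), (7, 32, t, 36, n), (7, 32, t, 4, n), (7, 32, t, 5, w), (7, 36, n, 16, z), (7, 36, n, 27, r), (7, 36, n, 32, t), (7, 36, n, 4, n), (7, 36, n, 5, w), (7, 4, n, 16, z), (7, 4, n, 27, r), (7, 4, n, 32, t), (7, 4, n, 36, n), (7, 4, n, 5, w), (7, 5, w, 16, z), (7, 5, w, 27, r), (7, 5, w, 32, t), (7, 5, w, 36, n), (7, 5, w, 4, n)}.
π_{C2, E} gives {(c, 36), (n, 36), (n, 7), (r, 7), (t, 7), (w, 7), (z, 7)} (25 duplicate(s) eliminated).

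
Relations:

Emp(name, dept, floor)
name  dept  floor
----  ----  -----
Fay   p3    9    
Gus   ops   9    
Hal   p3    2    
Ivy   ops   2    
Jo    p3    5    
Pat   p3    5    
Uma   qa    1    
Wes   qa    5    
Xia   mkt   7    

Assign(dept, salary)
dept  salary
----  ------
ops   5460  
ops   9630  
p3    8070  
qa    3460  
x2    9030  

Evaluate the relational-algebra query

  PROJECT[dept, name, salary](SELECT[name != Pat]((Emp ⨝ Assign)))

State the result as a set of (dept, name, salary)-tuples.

{(ops, Gus, 5460), (ops, Gus, 9630), (ops, Ivy, 5460), (ops, Ivy, 9630), (p3, Fay, 8070), (p3, Hal, 8070), (p3, Jo, 8070), (qa, Uma, 3460), (qa, Wes, 3460)}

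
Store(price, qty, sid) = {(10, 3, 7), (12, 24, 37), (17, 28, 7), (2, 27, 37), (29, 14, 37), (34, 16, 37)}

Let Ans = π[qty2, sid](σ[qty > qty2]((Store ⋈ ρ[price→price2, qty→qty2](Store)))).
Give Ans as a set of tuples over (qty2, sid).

{(14, 37), (16, 37), (24, 37), (3, 7)}

ρ[price→price2, qty→qty2]: schema becomes (price2, qty2, sid); tuples unchanged.
Joining Store and ρ[price→price2, qty→qty2](Store) on sid yields {(10, 3, 7, 10, 3), (10, 3, 7, 17, 28), (12, 24, 37, 12, 24), (12, 24, 37, 2, 27), (12, 24, 37, 29, 14), (12, 24, 37, 34, 16), (17, 28, 7, 10, 3), (17, 28, 7, 17, 28), (2, 27, 37, 12, 24), (2, 27, 37, 2, 27), (2, 27, 37, 29, 14), (2, 27, 37, 34, 16), (29, 14, 37, 12, 24), (29, 14, 37, 2, 27), (29, 14, 37, 29, 14), (29, 14, 37, 34, 16), (34, 16, 37, 12, 24), (34, 16, 37, 2, 27), (34, 16, 37, 29, 14), (34, 16, 37, 34, 16)}.
Selection qty > qty2: {(12, 24, 37, 29, 14), (12, 24, 37, 34, 16), (17, 28, 7, 10, 3), (2, 27, 37, 12, 24), (2, 27, 37, 29, 14), (2, 27, 37, 34, 16), (34, 16, 37, 29, 14)}
Keep only column(s) qty2, sid (3 duplicate(s) eliminated): {(14, 37), (16, 37), (24, 37), (3, 7)}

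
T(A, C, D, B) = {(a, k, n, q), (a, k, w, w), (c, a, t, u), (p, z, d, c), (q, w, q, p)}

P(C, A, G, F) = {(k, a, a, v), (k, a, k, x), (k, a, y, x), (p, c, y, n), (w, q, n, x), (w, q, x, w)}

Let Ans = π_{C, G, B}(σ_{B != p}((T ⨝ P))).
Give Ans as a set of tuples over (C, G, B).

Joining T and P on A, C yields {(a, k, n, q, a, v), (a, k, n, q, k, x), (a, k, n, q, y, x), (a, k, w, w, a, v), (a, k, w, w, k, x), (a, k, w, w, y, x), (q, w, q, p, n, x), (q, w, q, p, x, w)}.
Selection B != p: {(a, k, n, q, a, v), (a, k, n, q, k, x), (a, k, n, q, y, x), (a, k, w, w, a, v), (a, k, w, w, k, x), (a, k, w, w, y, x)}
π_{C, G, B} gives {(k, a, q), (k, a, w), (k, k, q), (k, k, w), (k, y, q), (k, y, w)}.

{(k, a, q), (k, a, w), (k, k, q), (k, k, w), (k, y, q), (k, y, w)}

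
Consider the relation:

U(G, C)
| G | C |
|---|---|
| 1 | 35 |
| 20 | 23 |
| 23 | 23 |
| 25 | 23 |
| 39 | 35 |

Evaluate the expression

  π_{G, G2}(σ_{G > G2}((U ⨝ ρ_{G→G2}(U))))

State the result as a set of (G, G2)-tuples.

ρ[G→G2]: schema becomes (G2, C); tuples unchanged.
Natural join on C: {(1, 35, 1), (1, 35, 39), (20, 23, 20), (20, 23, 23), (20, 23, 25), (23, 23, 20), (23, 23, 23), (23, 23, 25), (25, 23, 20), (25, 23, 23), (25, 23, 25), (39, 35, 1), (39, 35, 39)}
Selection G > G2: {(23, 23, 20), (25, 23, 20), (25, 23, 23), (39, 35, 1)}
Keep only column(s) G, G2: {(23, 20), (25, 20), (25, 23), (39, 1)}

{(23, 20), (25, 20), (25, 23), (39, 1)}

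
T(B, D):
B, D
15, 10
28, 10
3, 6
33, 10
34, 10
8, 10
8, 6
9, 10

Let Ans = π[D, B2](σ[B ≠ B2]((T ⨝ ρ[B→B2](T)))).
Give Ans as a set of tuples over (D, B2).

ρ[B→B2]: schema becomes (B2, D); tuples unchanged.
Natural join on D: {(15, 10, 15), (15, 10, 28), (15, 10, 33), (15, 10, 34), (15, 10, 8), (15, 10, 9), (28, 10, 15), (28, 10, 28), (28, 10, 33), (28, 10, 34), (28, 10, 8), (28, 10, 9), (3, 6, 3), (3, 6, 8), (33, 10, 15), (33, 10, 28), (33, 10, 33), (33, 10, 34), (33, 10, 8), (33, 10, 9), (34, 10, 15), (34, 10, 28), (34, 10, 33), (34, 10, 34), (34, 10, 8), (34, 10, 9), (8, 10, 15), (8, 10, 28), (8, 10, 33), (8, 10, 34), (8, 10, 8), (8, 10, 9), (8, 6, 3), (8, 6, 8), (9, 10, 15), (9, 10, 28), (9, 10, 33), (9, 10, 34), (9, 10, 8), (9, 10, 9)}
Apply σ_{B ≠ B2}; surviving tuples: {(15, 10, 28), (15, 10, 33), (15, 10, 34), (15, 10, 8), (15, 10, 9), (28, 10, 15), (28, 10, 33), (28, 10, 34), (28, 10, 8), (28, 10, 9), (3, 6, 8), (33, 10, 15), (33, 10, 28), (33, 10, 34), (33, 10, 8), (33, 10, 9), (34, 10, 15), (34, 10, 28), (34, 10, 33), (34, 10, 8), (34, 10, 9), (8, 10, 15), (8, 10, 28), (8, 10, 33), (8, 10, 34), (8, 10, 9), (8, 6, 3), (9, 10, 15), (9, 10, 28), (9, 10, 33), (9, 10, 34), (9, 10, 8)}
Keep only column(s) D, B2 (24 duplicate(s) eliminated): {(10, 15), (10, 28), (10, 33), (10, 34), (10, 8), (10, 9), (6, 3), (6, 8)}

{(10, 15), (10, 28), (10, 33), (10, 34), (10, 8), (10, 9), (6, 3), (6, 8)}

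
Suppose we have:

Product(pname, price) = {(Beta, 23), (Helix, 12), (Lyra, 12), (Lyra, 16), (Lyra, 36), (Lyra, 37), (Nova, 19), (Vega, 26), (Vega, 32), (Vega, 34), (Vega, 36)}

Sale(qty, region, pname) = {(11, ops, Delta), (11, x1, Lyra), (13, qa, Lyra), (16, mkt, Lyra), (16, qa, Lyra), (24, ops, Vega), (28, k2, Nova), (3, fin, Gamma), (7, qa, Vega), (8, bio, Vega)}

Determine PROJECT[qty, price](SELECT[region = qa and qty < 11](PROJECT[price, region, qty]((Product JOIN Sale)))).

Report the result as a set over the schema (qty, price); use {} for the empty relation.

Natural join on pname: {(Lyra, 12, 11, x1), (Lyra, 12, 13, qa), (Lyra, 12, 16, mkt), (Lyra, 12, 16, qa), (Lyra, 16, 11, x1), (Lyra, 16, 13, qa), (Lyra, 16, 16, mkt), (Lyra, 16, 16, qa), (Lyra, 36, 11, x1), (Lyra, 36, 13, qa), (Lyra, 36, 16, mkt), (Lyra, 36, 16, qa), (Lyra, 37, 11, x1), (Lyra, 37, 13, qa), (Lyra, 37, 16, mkt), (Lyra, 37, 16, qa), (Nova, 19, 28, k2), (Vega, 26, 24, ops), (Vega, 26, 7, qa), (Vega, 26, 8, bio), (Vega, 32, 24, ops), (Vega, 32, 7, qa), (Vega, 32, 8, bio), (Vega, 34, 24, ops), (Vega, 34, 7, qa), (Vega, 34, 8, bio), (Vega, 36, 24, ops), (Vega, 36, 7, qa), (Vega, 36, 8, bio)}
π[price, region, qty]: project onto (price, region, qty) → {(12, mkt, 16), (12, qa, 13), (12, qa, 16), (12, x1, 11), (16, mkt, 16), (16, qa, 13), (16, qa, 16), (16, x1, 11), (19, k2, 28), (26, bio, 8), (26, ops, 24), (26, qa, 7), (32, bio, 8), (32, ops, 24), (32, qa, 7), (34, bio, 8), (34, ops, 24), (34, qa, 7), (36, bio, 8), (36, mkt, 16), (36, ops, 24), (36, qa, 13), (36, qa, 16), (36, qa, 7), (36, x1, 11), (37, mkt, 16), (37, qa, 13), (37, qa, 16), (37, x1, 11)}
σ[region = qa and qty < 11]: keep tuples satisfying region = qa and qty < 11 → {(26, qa, 7), (32, qa, 7), (34, qa, 7), (36, qa, 7)}
π[qty, price]: project onto (qty, price) → {(7, 26), (7, 32), (7, 34), (7, 36)}

{(7, 26), (7, 32), (7, 34), (7, 36)}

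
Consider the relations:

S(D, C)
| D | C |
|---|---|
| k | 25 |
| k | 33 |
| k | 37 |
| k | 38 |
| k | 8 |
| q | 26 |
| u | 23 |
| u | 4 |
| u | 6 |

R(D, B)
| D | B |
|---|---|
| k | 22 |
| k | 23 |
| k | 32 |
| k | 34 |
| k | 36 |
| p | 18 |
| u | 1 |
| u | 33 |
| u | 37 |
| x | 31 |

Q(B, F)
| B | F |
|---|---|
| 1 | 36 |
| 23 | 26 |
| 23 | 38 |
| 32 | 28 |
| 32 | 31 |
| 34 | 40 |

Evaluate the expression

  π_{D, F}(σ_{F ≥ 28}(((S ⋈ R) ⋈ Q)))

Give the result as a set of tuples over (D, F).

Natural join on D: {(k, 25, 22), (k, 25, 23), (k, 25, 32), (k, 25, 34), (k, 25, 36), (k, 33, 22), (k, 33, 23), (k, 33, 32), (k, 33, 34), (k, 33, 36), (k, 37, 22), (k, 37, 23), (k, 37, 32), (k, 37, 34), (k, 37, 36), (k, 38, 22), (k, 38, 23), (k, 38, 32), (k, 38, 34), (k, 38, 36), (k, 8, 22), (k, 8, 23), (k, 8, 32), (k, 8, 34), (k, 8, 36), (u, 23, 1), (u, 23, 33), (u, 23, 37), (u, 4, 1), (u, 4, 33), (u, 4, 37), (u, 6, 1), (u, 6, 33), (u, 6, 37)}
Natural join on B: {(k, 25, 23, 26), (k, 25, 23, 38), (k, 25, 32, 28), (k, 25, 32, 31), (k, 25, 34, 40), (k, 33, 23, 26), (k, 33, 23, 38), (k, 33, 32, 28), (k, 33, 32, 31), (k, 33, 34, 40), (k, 37, 23, 26), (k, 37, 23, 38), (k, 37, 32, 28), (k, 37, 32, 31), (k, 37, 34, 40), (k, 38, 23, 26), (k, 38, 23, 38), (k, 38, 32, 28), (k, 38, 32, 31), (k, 38, 34, 40), (k, 8, 23, 26), (k, 8, 23, 38), (k, 8, 32, 28), (k, 8, 32, 31), (k, 8, 34, 40), (u, 23, 1, 36), (u, 4, 1, 36), (u, 6, 1, 36)}
σ[F ≥ 28]: keep tuples satisfying F ≥ 28 → {(k, 25, 23, 38), (k, 25, 32, 28), (k, 25, 32, 31), (k, 25, 34, 40), (k, 33, 23, 38), (k, 33, 32, 28), (k, 33, 32, 31), (k, 33, 34, 40), (k, 37, 23, 38), (k, 37, 32, 28), (k, 37, 32, 31), (k, 37, 34, 40), (k, 38, 23, 38), (k, 38, 32, 28), (k, 38, 32, 31), (k, 38, 34, 40), (k, 8, 23, 38), (k, 8, 32, 28), (k, 8, 32, 31), (k, 8, 34, 40), (u, 23, 1, 36), (u, 4, 1, 36), (u, 6, 1, 36)}
Keep only column(s) D, F (18 duplicate(s) eliminated): {(k, 28), (k, 31), (k, 38), (k, 40), (u, 36)}

{(k, 28), (k, 31), (k, 38), (k, 40), (u, 36)}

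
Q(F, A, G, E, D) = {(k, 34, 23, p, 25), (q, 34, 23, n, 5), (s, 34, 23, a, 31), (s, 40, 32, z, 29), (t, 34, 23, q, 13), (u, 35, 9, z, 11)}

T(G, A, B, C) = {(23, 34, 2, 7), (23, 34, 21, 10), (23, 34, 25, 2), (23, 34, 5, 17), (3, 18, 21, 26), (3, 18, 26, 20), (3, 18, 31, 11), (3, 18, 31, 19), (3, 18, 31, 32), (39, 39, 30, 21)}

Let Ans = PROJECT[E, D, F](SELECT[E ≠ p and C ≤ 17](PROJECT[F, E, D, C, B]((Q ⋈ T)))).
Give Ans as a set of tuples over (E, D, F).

{(a, 31, s), (n, 5, q), (q, 13, t)}

Joining Q and T on A, G yields {(k, 34, 23, p, 25, 2, 7), (k, 34, 23, p, 25, 21, 10), (k, 34, 23, p, 25, 25, 2), (k, 34, 23, p, 25, 5, 17), (q, 34, 23, n, 5, 2, 7), (q, 34, 23, n, 5, 21, 10), (q, 34, 23, n, 5, 25, 2), (q, 34, 23, n, 5, 5, 17), (s, 34, 23, a, 31, 2, 7), (s, 34, 23, a, 31, 21, 10), (s, 34, 23, a, 31, 25, 2), (s, 34, 23, a, 31, 5, 17), (t, 34, 23, q, 13, 2, 7), (t, 34, 23, q, 13, 21, 10), (t, 34, 23, q, 13, 25, 2), (t, 34, 23, q, 13, 5, 17)}.
Projecting to F, E, D, C, B: {(k, p, 25, 10, 21), (k, p, 25, 17, 5), (k, p, 25, 2, 25), (k, p, 25, 7, 2), (q, n, 5, 10, 21), (q, n, 5, 17, 5), (q, n, 5, 2, 25), (q, n, 5, 7, 2), (s, a, 31, 10, 21), (s, a, 31, 17, 5), (s, a, 31, 2, 25), (s, a, 31, 7, 2), (t, q, 13, 10, 21), (t, q, 13, 17, 5), (t, q, 13, 2, 25), (t, q, 13, 7, 2)}
Apply σ_{E ≠ p and C ≤ 17}; surviving tuples: {(q, n, 5, 10, 21), (q, n, 5, 17, 5), (q, n, 5, 2, 25), (q, n, 5, 7, 2), (s, a, 31, 10, 21), (s, a, 31, 17, 5), (s, a, 31, 2, 25), (s, a, 31, 7, 2), (t, q, 13, 10, 21), (t, q, 13, 17, 5), (t, q, 13, 2, 25), (t, q, 13, 7, 2)}
Projecting to E, D, F (9 duplicate(s) eliminated): {(a, 31, s), (n, 5, q), (q, 13, t)}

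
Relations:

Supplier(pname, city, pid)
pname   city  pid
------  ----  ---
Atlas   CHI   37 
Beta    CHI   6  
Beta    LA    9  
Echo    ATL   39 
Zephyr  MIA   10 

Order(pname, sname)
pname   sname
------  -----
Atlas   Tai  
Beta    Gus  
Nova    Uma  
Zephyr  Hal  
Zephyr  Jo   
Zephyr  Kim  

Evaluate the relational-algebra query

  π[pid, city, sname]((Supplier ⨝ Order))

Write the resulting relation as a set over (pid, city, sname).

Supplier ⋈ Order (natural join on pname): {(Atlas, CHI, 37, Tai), (Beta, CHI, 6, Gus), (Beta, LA, 9, Gus), (Zephyr, MIA, 10, Hal), (Zephyr, MIA, 10, Jo), (Zephyr, MIA, 10, Kim)}
π_{pid, city, sname} gives {(10, MIA, Hal), (10, MIA, Jo), (10, MIA, Kim), (37, CHI, Tai), (6, CHI, Gus), (9, LA, Gus)}.

{(10, MIA, Hal), (10, MIA, Jo), (10, MIA, Kim), (37, CHI, Tai), (6, CHI, Gus), (9, LA, Gus)}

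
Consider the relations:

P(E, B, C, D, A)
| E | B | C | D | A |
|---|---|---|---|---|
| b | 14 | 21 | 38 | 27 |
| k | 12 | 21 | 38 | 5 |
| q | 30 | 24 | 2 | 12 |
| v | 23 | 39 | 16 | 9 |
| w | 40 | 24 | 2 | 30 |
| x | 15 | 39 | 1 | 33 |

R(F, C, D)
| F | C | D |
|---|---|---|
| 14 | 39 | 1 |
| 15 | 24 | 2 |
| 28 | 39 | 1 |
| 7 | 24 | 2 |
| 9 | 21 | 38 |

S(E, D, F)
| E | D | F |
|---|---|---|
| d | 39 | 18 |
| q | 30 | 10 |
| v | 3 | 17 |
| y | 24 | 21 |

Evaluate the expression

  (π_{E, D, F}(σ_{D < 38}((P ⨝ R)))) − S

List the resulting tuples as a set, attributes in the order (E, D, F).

Joining P and R on C, D yields {(b, 14, 21, 38, 27, 9), (k, 12, 21, 38, 5, 9), (q, 30, 24, 2, 12, 15), (q, 30, 24, 2, 12, 7), (w, 40, 24, 2, 30, 15), (w, 40, 24, 2, 30, 7), (x, 15, 39, 1, 33, 14), (x, 15, 39, 1, 33, 28)}.
Filtering on D < 38 leaves {(q, 30, 24, 2, 12, 15), (q, 30, 24, 2, 12, 7), (w, 40, 24, 2, 30, 15), (w, 40, 24, 2, 30, 7), (x, 15, 39, 1, 33, 14), (x, 15, 39, 1, 33, 28)}.
Projecting to E, D, F: {(q, 2, 15), (q, 2, 7), (w, 2, 15), (w, 2, 7), (x, 1, 14), (x, 1, 28)}
Set difference of the two operands is {(q, 2, 15), (q, 2, 7), (w, 2, 15), (w, 2, 7), (x, 1, 14), (x, 1, 28)}.

{(q, 2, 15), (q, 2, 7), (w, 2, 15), (w, 2, 7), (x, 1, 14), (x, 1, 28)}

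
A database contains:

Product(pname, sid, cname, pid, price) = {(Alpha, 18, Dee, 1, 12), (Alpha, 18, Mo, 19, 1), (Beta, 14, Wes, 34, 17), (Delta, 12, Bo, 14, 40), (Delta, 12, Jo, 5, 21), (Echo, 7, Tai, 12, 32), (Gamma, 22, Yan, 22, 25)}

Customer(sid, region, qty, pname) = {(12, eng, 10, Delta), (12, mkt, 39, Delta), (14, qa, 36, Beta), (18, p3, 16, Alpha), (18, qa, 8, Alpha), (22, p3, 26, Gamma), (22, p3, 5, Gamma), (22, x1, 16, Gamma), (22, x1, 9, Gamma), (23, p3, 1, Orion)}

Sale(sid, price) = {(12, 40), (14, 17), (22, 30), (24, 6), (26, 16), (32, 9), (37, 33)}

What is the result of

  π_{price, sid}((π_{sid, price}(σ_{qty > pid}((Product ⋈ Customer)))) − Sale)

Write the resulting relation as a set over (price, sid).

{(12, 18), (21, 12), (25, 22)}

Natural join on pname, sid: {(Alpha, 18, Dee, 1, 12, p3, 16), (Alpha, 18, Dee, 1, 12, qa, 8), (Alpha, 18, Mo, 19, 1, p3, 16), (Alpha, 18, Mo, 19, 1, qa, 8), (Beta, 14, Wes, 34, 17, qa, 36), (Delta, 12, Bo, 14, 40, eng, 10), (Delta, 12, Bo, 14, 40, mkt, 39), (Delta, 12, Jo, 5, 21, eng, 10), (Delta, 12, Jo, 5, 21, mkt, 39), (Gamma, 22, Yan, 22, 25, p3, 26), (Gamma, 22, Yan, 22, 25, p3, 5), (Gamma, 22, Yan, 22, 25, x1, 16), (Gamma, 22, Yan, 22, 25, x1, 9)}
Selection qty > pid: {(Alpha, 18, Dee, 1, 12, p3, 16), (Alpha, 18, Dee, 1, 12, qa, 8), (Beta, 14, Wes, 34, 17, qa, 36), (Delta, 12, Bo, 14, 40, mkt, 39), (Delta, 12, Jo, 5, 21, eng, 10), (Delta, 12, Jo, 5, 21, mkt, 39), (Gamma, 22, Yan, 22, 25, p3, 26)}
π_{sid, price} gives {(12, 21), (12, 40), (14, 17), (18, 12), (22, 25)} (2 duplicate(s) eliminated).
Difference: {(12, 21), (12, 40), (14, 17), (18, 12), (22, 25)} with {(12, 40), (14, 17), (22, 30), (24, 6), (26, 16), (32, 9), (37, 33)} → {(12, 21), (18, 12), (22, 25)}
π_{price, sid} gives {(12, 18), (21, 12), (25, 22)}.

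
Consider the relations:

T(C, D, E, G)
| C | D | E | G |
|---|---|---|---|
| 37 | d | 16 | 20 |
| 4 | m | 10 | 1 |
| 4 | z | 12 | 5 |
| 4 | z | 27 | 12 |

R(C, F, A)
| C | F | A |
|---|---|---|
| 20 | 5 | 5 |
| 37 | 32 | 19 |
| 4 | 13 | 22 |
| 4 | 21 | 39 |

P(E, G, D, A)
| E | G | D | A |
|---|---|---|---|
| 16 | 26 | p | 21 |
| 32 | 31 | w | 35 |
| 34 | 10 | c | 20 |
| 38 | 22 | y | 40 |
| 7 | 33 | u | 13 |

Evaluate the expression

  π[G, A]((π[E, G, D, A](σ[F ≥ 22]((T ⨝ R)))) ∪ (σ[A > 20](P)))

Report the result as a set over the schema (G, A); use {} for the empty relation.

{(20, 19), (22, 40), (26, 21), (31, 35)}

Natural join on C: {(37, d, 16, 20, 32, 19), (4, m, 10, 1, 13, 22), (4, m, 10, 1, 21, 39), (4, z, 12, 5, 13, 22), (4, z, 12, 5, 21, 39), (4, z, 27, 12, 13, 22), (4, z, 27, 12, 21, 39)}
σ[F ≥ 22]: keep tuples satisfying F ≥ 22 → {(37, d, 16, 20, 32, 19)}
π_{E, G, D, A} gives {(16, 20, d, 19)}.
σ[A > 20]: keep tuples satisfying A > 20 → {(16, 26, p, 21), (32, 31, w, 35), (38, 22, y, 40)}
Union: {(16, 20, d, 19)} with {(16, 26, p, 21), (32, 31, w, 35), (38, 22, y, 40)} → {(16, 20, d, 19), (16, 26, p, 21), (32, 31, w, 35), (38, 22, y, 40)}
π_{G, A} gives {(20, 19), (22, 40), (26, 21), (31, 35)}.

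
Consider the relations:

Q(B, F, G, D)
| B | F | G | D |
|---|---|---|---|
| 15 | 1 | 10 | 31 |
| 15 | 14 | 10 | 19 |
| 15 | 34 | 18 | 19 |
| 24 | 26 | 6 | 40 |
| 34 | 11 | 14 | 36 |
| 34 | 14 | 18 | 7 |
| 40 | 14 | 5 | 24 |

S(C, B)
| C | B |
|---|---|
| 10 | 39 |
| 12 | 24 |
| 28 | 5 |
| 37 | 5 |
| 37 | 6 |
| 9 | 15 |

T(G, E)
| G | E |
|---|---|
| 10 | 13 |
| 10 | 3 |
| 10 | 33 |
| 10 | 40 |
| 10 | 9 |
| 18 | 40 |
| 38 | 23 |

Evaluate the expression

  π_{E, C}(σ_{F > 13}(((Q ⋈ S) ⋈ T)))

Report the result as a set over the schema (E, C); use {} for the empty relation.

Joining Q and S on B yields {(15, 1, 10, 31, 9), (15, 14, 10, 19, 9), (15, 34, 18, 19, 9), (24, 26, 6, 40, 12)}.
Joining (Q ⋈ S) and T on G yields {(15, 1, 10, 31, 9, 13), (15, 1, 10, 31, 9, 3), (15, 1, 10, 31, 9, 33), (15, 1, 10, 31, 9, 40), (15, 1, 10, 31, 9, 9), (15, 14, 10, 19, 9, 13), (15, 14, 10, 19, 9, 3), (15, 14, 10, 19, 9, 33), (15, 14, 10, 19, 9, 40), (15, 14, 10, 19, 9, 9), (15, 34, 18, 19, 9, 40)}.
σ[F > 13]: keep tuples satisfying F > 13 → {(15, 14, 10, 19, 9, 13), (15, 14, 10, 19, 9, 3), (15, 14, 10, 19, 9, 33), (15, 14, 10, 19, 9, 40), (15, 14, 10, 19, 9, 9), (15, 34, 18, 19, 9, 40)}
Projecting to E, C (1 duplicate(s) eliminated): {(13, 9), (3, 9), (33, 9), (40, 9), (9, 9)}

{(13, 9), (3, 9), (33, 9), (40, 9), (9, 9)}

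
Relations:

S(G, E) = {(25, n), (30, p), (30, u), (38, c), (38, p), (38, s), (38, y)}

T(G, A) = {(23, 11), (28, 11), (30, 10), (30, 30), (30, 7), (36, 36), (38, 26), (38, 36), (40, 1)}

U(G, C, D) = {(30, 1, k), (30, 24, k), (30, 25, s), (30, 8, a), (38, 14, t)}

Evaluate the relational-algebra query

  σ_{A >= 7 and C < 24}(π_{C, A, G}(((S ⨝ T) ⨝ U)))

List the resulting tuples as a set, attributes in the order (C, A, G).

{(1, 10, 30), (1, 30, 30), (1, 7, 30), (14, 26, 38), (14, 36, 38), (8, 10, 30), (8, 30, 30), (8, 7, 30)}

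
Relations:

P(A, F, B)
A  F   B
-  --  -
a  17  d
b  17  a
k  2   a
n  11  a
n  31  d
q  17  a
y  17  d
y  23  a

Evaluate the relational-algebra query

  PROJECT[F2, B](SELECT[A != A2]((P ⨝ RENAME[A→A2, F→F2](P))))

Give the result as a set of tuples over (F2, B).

ρ[A→A2, F→F2]: schema becomes (A2, F2, B); tuples unchanged.
P ⋈ RENAME[A→A2, F→F2](P) (natural join on B): {(a, 17, d, a, 17), (a, 17, d, n, 31), (a, 17, d, y, 17), (b, 17, a, b, 17), (b, 17, a, k, 2), (b, 17, a, n, 11), (b, 17, a, q, 17), (b, 17, a, y, 23), (k, 2, a, b, 17), (k, 2, a, k, 2), (k, 2, a, n, 11), (k, 2, a, q, 17), (k, 2, a, y, 23), (n, 11, a, b, 17), (n, 11, a, k, 2), (n, 11, a, n, 11), (n, 11, a, q, 17), (n, 11, a, y, 23), (n, 31, d, a, 17), (n, 31, d, n, 31), (n, 31, d, y, 17), (q, 17, a, b, 17), (q, 17, a, k, 2), (q, 17, a, n, 11), (q, 17, a, q, 17), (q, 17, a, y, 23), (y, 17, d, a, 17), (y, 17, d, n, 31), (y, 17, d, y, 17), (y, 23, a, b, 17), (y, 23, a, k, 2), (y, 23, a, n, 11), (y, 23, a, q, 17), (y, 23, a, y, 23)}
σ[A != A2]: keep tuples satisfying A != A2 → {(a, 17, d, n, 31), (a, 17, d, y, 17), (b, 17, a, k, 2), (b, 17, a, n, 11), (b, 17, a, q, 17), (b, 17, a, y, 23), (k, 2, a, b, 17), (k, 2, a, n, 11), (k, 2, a, q, 17), (k, 2, a, y, 23), (n, 11, a, b, 17), (n, 11, a, k, 2), (n, 11, a, q, 17), (n, 11, a, y, 23), (n, 31, d, a, 17), (n, 31, d, y, 17), (q, 17, a, b, 17), (q, 17, a, k, 2), (q, 17, a, n, 11), (q, 17, a, y, 23), (y, 17, d, a, 17), (y, 17, d, n, 31), (y, 23, a, b, 17), (y, 23, a, k, 2), (y, 23, a, n, 11), (y, 23, a, q, 17)}
Keep only column(s) F2, B (20 duplicate(s) eliminated): {(11, a), (17, a), (17, d), (2, a), (23, a), (31, d)}

{(11, a), (17, a), (17, d), (2, a), (23, a), (31, d)}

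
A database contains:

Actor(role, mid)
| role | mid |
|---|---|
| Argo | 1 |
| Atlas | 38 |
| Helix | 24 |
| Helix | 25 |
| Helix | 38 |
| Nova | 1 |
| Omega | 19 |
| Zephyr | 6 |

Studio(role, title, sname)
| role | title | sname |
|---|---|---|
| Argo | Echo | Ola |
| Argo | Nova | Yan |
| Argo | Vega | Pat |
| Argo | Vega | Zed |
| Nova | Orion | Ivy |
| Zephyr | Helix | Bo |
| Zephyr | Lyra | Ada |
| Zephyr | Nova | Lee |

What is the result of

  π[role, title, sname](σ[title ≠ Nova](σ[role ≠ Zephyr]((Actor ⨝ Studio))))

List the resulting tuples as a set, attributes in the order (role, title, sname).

{(Argo, Echo, Ola), (Argo, Vega, Pat), (Argo, Vega, Zed), (Nova, Orion, Ivy)}

Actor ⋈ Studio (natural join on role): {(Argo, 1, Echo, Ola), (Argo, 1, Nova, Yan), (Argo, 1, Vega, Pat), (Argo, 1, Vega, Zed), (Nova, 1, Orion, Ivy), (Zephyr, 6, Helix, Bo), (Zephyr, 6, Lyra, Ada), (Zephyr, 6, Nova, Lee)}
Apply σ_{role ≠ Zephyr}; surviving tuples: {(Argo, 1, Echo, Ola), (Argo, 1, Nova, Yan), (Argo, 1, Vega, Pat), (Argo, 1, Vega, Zed), (Nova, 1, Orion, Ivy)}
Apply σ_{title ≠ Nova}; surviving tuples: {(Argo, 1, Echo, Ola), (Argo, 1, Vega, Pat), (Argo, 1, Vega, Zed), (Nova, 1, Orion, Ivy)}
Keep only column(s) role, title, sname: {(Argo, Echo, Ola), (Argo, Vega, Pat), (Argo, Vega, Zed), (Nova, Orion, Ivy)}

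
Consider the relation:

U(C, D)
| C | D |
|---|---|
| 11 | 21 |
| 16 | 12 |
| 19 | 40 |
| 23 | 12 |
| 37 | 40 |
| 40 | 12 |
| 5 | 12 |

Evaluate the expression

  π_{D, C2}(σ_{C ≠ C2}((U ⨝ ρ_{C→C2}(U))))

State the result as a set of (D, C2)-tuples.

ρ[C→C2]: schema becomes (C2, D); tuples unchanged.
U ⋈ ρ_{C→C2}(U) (natural join on D): {(11, 21, 11), (16, 12, 16), (16, 12, 23), (16, 12, 40), (16, 12, 5), (19, 40, 19), (19, 40, 37), (23, 12, 16), (23, 12, 23), (23, 12, 40), (23, 12, 5), (37, 40, 19), (37, 40, 37), (40, 12, 16), (40, 12, 23), (40, 12, 40), (40, 12, 5), (5, 12, 16), (5, 12, 23), (5, 12, 40), (5, 12, 5)}
Selection C ≠ C2: {(16, 12, 23), (16, 12, 40), (16, 12, 5), (19, 40, 37), (23, 12, 16), (23, 12, 40), (23, 12, 5), (37, 40, 19), (40, 12, 16), (40, 12, 23), (40, 12, 5), (5, 12, 16), (5, 12, 23), (5, 12, 40)}
π_{D, C2} gives {(12, 16), (12, 23), (12, 40), (12, 5), (40, 19), (40, 37)} (8 duplicate(s) eliminated).

{(12, 16), (12, 23), (12, 40), (12, 5), (40, 19), (40, 37)}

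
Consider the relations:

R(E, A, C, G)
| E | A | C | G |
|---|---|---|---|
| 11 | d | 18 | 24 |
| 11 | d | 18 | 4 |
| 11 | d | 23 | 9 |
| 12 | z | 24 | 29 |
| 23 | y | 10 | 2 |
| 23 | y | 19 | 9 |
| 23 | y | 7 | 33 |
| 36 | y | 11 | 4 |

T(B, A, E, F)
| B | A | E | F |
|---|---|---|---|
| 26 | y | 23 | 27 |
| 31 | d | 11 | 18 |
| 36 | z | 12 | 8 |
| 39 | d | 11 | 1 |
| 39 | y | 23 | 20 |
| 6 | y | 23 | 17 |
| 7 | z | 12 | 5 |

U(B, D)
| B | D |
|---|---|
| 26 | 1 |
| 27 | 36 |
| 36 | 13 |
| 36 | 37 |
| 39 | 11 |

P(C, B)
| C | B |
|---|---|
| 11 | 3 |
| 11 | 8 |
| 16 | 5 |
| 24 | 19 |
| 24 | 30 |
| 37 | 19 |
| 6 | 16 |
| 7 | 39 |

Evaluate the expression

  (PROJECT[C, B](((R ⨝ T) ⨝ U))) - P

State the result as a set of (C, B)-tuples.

{(10, 26), (10, 39), (18, 39), (19, 26), (19, 39), (23, 39), (24, 36), (7, 26)}

Natural join on E, A: {(11, d, 18, 24, 31, 18), (11, d, 18, 24, 39, 1), (11, d, 18, 4, 31, 18), (11, d, 18, 4, 39, 1), (11, d, 23, 9, 31, 18), (11, d, 23, 9, 39, 1), (12, z, 24, 29, 36, 8), (12, z, 24, 29, 7, 5), (23, y, 10, 2, 26, 27), (23, y, 10, 2, 39, 20), (23, y, 10, 2, 6, 17), (23, y, 19, 9, 26, 27), (23, y, 19, 9, 39, 20), (23, y, 19, 9, 6, 17), (23, y, 7, 33, 26, 27), (23, y, 7, 33, 39, 20), (23, y, 7, 33, 6, 17)}
Natural join on B: {(11, d, 18, 24, 39, 1, 11), (11, d, 18, 4, 39, 1, 11), (11, d, 23, 9, 39, 1, 11), (12, z, 24, 29, 36, 8, 13), (12, z, 24, 29, 36, 8, 37), (23, y, 10, 2, 26, 27, 1), (23, y, 10, 2, 39, 20, 11), (23, y, 19, 9, 26, 27, 1), (23, y, 19, 9, 39, 20, 11), (23, y, 7, 33, 26, 27, 1), (23, y, 7, 33, 39, 20, 11)}
π[C, B]: project onto (C, B) (2 duplicate(s) eliminated) → {(10, 26), (10, 39), (18, 39), (19, 26), (19, 39), (23, 39), (24, 36), (7, 26), (7, 39)}
Taking the difference: {(10, 26), (10, 39), (18, 39), (19, 26), (19, 39), (23, 39), (24, 36), (7, 26)}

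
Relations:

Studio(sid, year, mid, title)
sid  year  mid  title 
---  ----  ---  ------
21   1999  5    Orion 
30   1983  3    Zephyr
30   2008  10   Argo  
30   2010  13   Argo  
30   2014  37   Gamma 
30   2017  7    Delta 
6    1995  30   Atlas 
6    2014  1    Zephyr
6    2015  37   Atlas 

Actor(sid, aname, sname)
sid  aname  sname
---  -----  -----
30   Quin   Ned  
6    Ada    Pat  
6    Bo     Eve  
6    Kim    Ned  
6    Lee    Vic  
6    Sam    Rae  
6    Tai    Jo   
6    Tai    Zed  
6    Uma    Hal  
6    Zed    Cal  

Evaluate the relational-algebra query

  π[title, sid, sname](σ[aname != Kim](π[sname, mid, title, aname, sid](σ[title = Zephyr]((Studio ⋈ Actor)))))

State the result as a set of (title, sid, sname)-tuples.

{(Zephyr, 30, Ned), (Zephyr, 6, Cal), (Zephyr, 6, Eve), (Zephyr, 6, Hal), (Zephyr, 6, Jo), (Zephyr, 6, Pat), (Zephyr, 6, Rae), (Zephyr, 6, Vic), (Zephyr, 6, Zed)}

Studio ⋈ Actor (natural join on sid): {(30, 1983, 3, Zephyr, Quin, Ned), (30, 2008, 10, Argo, Quin, Ned), (30, 2010, 13, Argo, Quin, Ned), (30, 2014, 37, Gamma, Quin, Ned), (30, 2017, 7, Delta, Quin, Ned), (6, 1995, 30, Atlas, Ada, Pat), (6, 1995, 30, Atlas, Bo, Eve), (6, 1995, 30, Atlas, Kim, Ned), (6, 1995, 30, Atlas, Lee, Vic), (6, 1995, 30, Atlas, Sam, Rae), (6, 1995, 30, Atlas, Tai, Jo), (6, 1995, 30, Atlas, Tai, Zed), (6, 1995, 30, Atlas, Uma, Hal), (6, 1995, 30, Atlas, Zed, Cal), (6, 2014, 1, Zephyr, Ada, Pat), (6, 2014, 1, Zephyr, Bo, Eve), (6, 2014, 1, Zephyr, Kim, Ned), (6, 2014, 1, Zephyr, Lee, Vic), (6, 2014, 1, Zephyr, Sam, Rae), (6, 2014, 1, Zephyr, Tai, Jo), (6, 2014, 1, Zephyr, Tai, Zed), (6, 2014, 1, Zephyr, Uma, Hal), (6, 2014, 1, Zephyr, Zed, Cal), (6, 2015, 37, Atlas, Ada, Pat), (6, 2015, 37, Atlas, Bo, Eve), (6, 2015, 37, Atlas, Kim, Ned), (6, 2015, 37, Atlas, Lee, Vic), (6, 2015, 37, Atlas, Sam, Rae), (6, 2015, 37, Atlas, Tai, Jo), (6, 2015, 37, Atlas, Tai, Zed), (6, 2015, 37, Atlas, Uma, Hal), (6, 2015, 37, Atlas, Zed, Cal)}
Apply σ_{title = Zephyr}; surviving tuples: {(30, 1983, 3, Zephyr, Quin, Ned), (6, 2014, 1, Zephyr, Ada, Pat), (6, 2014, 1, Zephyr, Bo, Eve), (6, 2014, 1, Zephyr, Kim, Ned), (6, 2014, 1, Zephyr, Lee, Vic), (6, 2014, 1, Zephyr, Sam, Rae), (6, 2014, 1, Zephyr, Tai, Jo), (6, 2014, 1, Zephyr, Tai, Zed), (6, 2014, 1, Zephyr, Uma, Hal), (6, 2014, 1, Zephyr, Zed, Cal)}
π[sname, mid, title, aname, sid]: project onto (sname, mid, title, aname, sid) → {(Cal, 1, Zephyr, Zed, 6), (Eve, 1, Zephyr, Bo, 6), (Hal, 1, Zephyr, Uma, 6), (Jo, 1, Zephyr, Tai, 6), (Ned, 1, Zephyr, Kim, 6), (Ned, 3, Zephyr, Quin, 30), (Pat, 1, Zephyr, Ada, 6), (Rae, 1, Zephyr, Sam, 6), (Vic, 1, Zephyr, Lee, 6), (Zed, 1, Zephyr, Tai, 6)}
Apply σ_{aname != Kim}; surviving tuples: {(Cal, 1, Zephyr, Zed, 6), (Eve, 1, Zephyr, Bo, 6), (Hal, 1, Zephyr, Uma, 6), (Jo, 1, Zephyr, Tai, 6), (Ned, 3, Zephyr, Quin, 30), (Pat, 1, Zephyr, Ada, 6), (Rae, 1, Zephyr, Sam, 6), (Vic, 1, Zephyr, Lee, 6), (Zed, 1, Zephyr, Tai, 6)}
π[title, sid, sname]: project onto (title, sid, sname) → {(Zephyr, 30, Ned), (Zephyr, 6, Cal), (Zephyr, 6, Eve), (Zephyr, 6, Hal), (Zephyr, 6, Jo), (Zephyr, 6, Pat), (Zephyr, 6, Rae), (Zephyr, 6, Vic), (Zephyr, 6, Zed)}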